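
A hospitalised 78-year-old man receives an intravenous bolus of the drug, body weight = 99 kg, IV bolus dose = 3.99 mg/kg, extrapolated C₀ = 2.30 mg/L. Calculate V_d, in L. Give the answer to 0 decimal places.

Dose = 3.99 × 99 = 395.0 mg
Vd = Dose / C₀ = 395.0 / 2.30 = 171.7 L

172 L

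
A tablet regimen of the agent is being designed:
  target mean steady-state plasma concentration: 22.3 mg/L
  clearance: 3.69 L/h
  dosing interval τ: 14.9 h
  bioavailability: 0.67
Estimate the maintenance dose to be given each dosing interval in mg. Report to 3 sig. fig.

At steady state, F × (Dose/τ) = Css × CL.
Dose = Css × CL × τ / F = 22.3 × 3.690 × 14.9 / 0.67 = 1830 mg

1830 mg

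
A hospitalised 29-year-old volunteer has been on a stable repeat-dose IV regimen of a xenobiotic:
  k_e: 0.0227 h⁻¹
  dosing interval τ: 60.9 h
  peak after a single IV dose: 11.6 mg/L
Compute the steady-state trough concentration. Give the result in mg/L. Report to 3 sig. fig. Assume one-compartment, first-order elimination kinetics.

3.89 mg/L

e^(−kτ) = e^(−0.02270 × 60.9) = 0.2510
Accumulation ratio R = 1 / (1 − e^(−kτ)) = 1 / (1 − 0.2510) = 1.335
Steady-state trough = C₀ × R × e^(−kτ) = 11.6 × 1.335 × 0.2510 = 3.887 mg/L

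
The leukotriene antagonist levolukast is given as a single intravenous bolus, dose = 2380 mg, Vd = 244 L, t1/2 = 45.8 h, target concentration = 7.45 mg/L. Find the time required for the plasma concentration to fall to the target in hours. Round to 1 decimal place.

C₀ = Dose / Vd = 2380 / 244 = 9.754 mg/L
k = ln2 / t½ = 0.693147 / 45.8 = 0.01513 h⁻¹
t = ln(C₀ / C) / k = ln(9.754 / 7.45) / 0.01513
  = ln(1.309) / 0.01513 = 0.2693 / 0.01513 = 17.80 h

17.8 h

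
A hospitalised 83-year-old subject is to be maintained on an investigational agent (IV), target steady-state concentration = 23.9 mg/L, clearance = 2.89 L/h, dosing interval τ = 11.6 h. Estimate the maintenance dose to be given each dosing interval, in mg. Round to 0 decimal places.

801 mg

At steady state, Dose/τ = Css × CL.
Dose = Css × CL × τ = 23.9 × 2.890 × 11.6 = 801.2 mg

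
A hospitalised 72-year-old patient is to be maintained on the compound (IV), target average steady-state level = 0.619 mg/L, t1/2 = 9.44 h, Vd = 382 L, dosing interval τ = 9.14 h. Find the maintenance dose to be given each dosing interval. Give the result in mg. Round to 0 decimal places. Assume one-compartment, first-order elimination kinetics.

k = ln2 / t½ = 0.693147 / 9.44 = 0.07343 h⁻¹
CL = k × Vd = 0.07343 × 382 = 28.05 L/h
At steady state, Dose/τ = Css × CL.
Dose = Css × CL × τ = 0.619 × 28.05 × 9.14 = 158.7 mg

159 mg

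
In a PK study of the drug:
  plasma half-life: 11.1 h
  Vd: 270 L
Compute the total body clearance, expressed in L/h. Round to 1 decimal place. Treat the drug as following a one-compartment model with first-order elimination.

k = ln2 / t½ = 0.693147 / 11.1 = 0.06245 h⁻¹
CL = k × Vd = 0.06245 × 270 = 16.86 L/h

16.9 L/h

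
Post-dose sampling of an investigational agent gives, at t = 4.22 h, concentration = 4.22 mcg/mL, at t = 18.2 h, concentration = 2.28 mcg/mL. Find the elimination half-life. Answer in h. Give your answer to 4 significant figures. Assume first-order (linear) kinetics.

k = ln(C₁/C₂) / (t₂ − t₁) = ln(4.22/2.28) / (18.2 − 4.22)
  = 0.6157 / 13.98 = 0.04404 h⁻¹
t½ = ln2 / k = 0.693147 / 0.04404 = 15.74 h

15.74 h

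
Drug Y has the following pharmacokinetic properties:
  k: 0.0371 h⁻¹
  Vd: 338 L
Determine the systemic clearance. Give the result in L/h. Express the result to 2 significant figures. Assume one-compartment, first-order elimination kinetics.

CL = k × Vd = 0.0371 × 338 = 12.54 L/h

13 L/h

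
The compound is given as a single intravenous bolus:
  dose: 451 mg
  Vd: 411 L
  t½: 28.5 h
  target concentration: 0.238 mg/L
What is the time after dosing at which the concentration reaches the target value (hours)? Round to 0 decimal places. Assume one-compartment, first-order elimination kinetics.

C₀ = Dose / Vd = 451.0 / 411 = 1.097 mg/L
k = ln2 / t½ = 0.693147 / 28.5 = 0.02432 h⁻¹
t = ln(C₀ / C) / k = ln(1.097 / 0.238) / 0.02432
  = ln(4.609) / 0.02432 = 1.528 / 0.02432 = 62.83 h

63 h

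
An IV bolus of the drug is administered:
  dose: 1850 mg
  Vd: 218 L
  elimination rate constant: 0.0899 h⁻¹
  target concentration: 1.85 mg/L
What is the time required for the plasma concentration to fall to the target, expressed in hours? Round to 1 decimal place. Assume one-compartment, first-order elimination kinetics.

16.9 h

C₀ = Dose / Vd = 1850 / 218 = 8.486 mg/L
t = ln(C₀ / C) / k = ln(8.486 / 1.85) / 0.08990
  = ln(4.587) / 0.08990 = 1.523 / 0.08990 = 16.94 h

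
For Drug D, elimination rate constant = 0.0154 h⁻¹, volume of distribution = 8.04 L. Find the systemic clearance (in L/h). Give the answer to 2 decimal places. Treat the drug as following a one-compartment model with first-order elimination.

0.12 L/h

CL = k × Vd = 0.0154 × 8.04 = 0.1238 L/h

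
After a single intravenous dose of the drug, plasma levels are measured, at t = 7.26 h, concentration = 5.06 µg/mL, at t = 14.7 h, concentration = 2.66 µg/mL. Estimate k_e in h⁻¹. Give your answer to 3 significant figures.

0.0864 h⁻¹

k = ln(C₁/C₂) / (t₂ − t₁) = ln(5.06/2.66) / (14.7 − 7.26)
  = 0.6430 / 7.440 = 0.08642 h⁻¹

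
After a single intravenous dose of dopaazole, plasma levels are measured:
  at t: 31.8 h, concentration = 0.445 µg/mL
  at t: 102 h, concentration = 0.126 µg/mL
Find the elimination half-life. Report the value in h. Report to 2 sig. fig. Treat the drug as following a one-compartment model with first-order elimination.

39 h

k = ln(C₁/C₂) / (t₂ − t₁) = ln(0.445/0.126) / (102 − 31.8)
  = 1.262 / 70.20 = 0.01798 h⁻¹
t½ = ln2 / k = 0.693147 / 0.01798 = 38.55 h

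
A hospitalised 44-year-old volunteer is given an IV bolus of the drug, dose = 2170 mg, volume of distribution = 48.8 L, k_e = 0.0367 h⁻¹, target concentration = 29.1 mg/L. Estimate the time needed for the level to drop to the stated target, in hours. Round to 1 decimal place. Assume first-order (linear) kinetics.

C₀ = Dose / Vd = 2170 / 48.8 = 44.47 mg/L
t = ln(C₀ / C) / k = ln(44.47 / 29.1) / 0.03670
  = ln(1.528) / 0.03670 = 0.4240 / 0.03670 = 11.55 h

11.6 h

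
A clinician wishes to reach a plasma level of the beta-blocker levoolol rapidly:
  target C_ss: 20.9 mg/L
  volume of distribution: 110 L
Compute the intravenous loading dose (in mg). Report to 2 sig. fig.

LD = Css × Vd = 20.9 × 110 = 2299 mg

2300 mg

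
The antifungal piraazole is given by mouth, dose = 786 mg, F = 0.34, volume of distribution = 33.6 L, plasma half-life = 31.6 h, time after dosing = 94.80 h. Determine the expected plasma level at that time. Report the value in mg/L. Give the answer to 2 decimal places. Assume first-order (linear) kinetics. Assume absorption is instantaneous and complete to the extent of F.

0.99 mg/L

Amount reaching circulation = F × Dose = 0.34 × 786.0 = 267.2 mg
C₀ = F·Dose / Vd = 267.2 / 33.6 = 7.952 mg/L
k = ln2 / t½ = 0.693147 / 31.6 = 0.02194 h⁻¹
t / t½ = 94.80 / 31.6 = 3 half-lives
C = C₀ × (1/2)^3 = 7.952 × 0.1250 = 0.9940 mg/L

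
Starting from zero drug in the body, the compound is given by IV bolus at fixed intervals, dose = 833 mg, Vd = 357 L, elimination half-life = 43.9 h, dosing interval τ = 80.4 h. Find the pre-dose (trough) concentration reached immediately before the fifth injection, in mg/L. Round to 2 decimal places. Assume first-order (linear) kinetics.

0.91 mg/L

C₀ per dose = Dose / Vd = 833 / 357 = 2.333 mg/L
k = ln2 / t½ = 0.693147 / 43.9 = 0.01579 h⁻¹
Fraction remaining after one interval: r = e^(−kτ) = e^(−0.01579 × 80.4) = 0.2810
Before dose 5, 4 doses have been given (aged 1τ, 2τ, 3τ, 4τ).
C_trough = C₀ × (r + r² + … + r^4) = C₀ × r(1−r^4)/(1−r)
        = 2.333 × 0.2810 × (1 − 0.006235) / (1 − 0.2810) = 0.9061 mg/L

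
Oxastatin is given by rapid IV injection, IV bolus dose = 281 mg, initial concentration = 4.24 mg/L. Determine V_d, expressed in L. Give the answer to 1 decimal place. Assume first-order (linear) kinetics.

66.3 L

Vd = Dose / C₀ = 281.0 / 4.24 = 66.27 L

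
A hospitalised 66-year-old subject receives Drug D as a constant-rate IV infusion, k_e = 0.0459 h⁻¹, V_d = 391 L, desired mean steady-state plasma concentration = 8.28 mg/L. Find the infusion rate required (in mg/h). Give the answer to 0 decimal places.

149 mg/h

CL = k × Vd = 0.04590 × 391 = 17.95 L/h
At steady state, infusion rate R₀ = Css × CL = 8.28 × 17.95 = 148.6 mg/h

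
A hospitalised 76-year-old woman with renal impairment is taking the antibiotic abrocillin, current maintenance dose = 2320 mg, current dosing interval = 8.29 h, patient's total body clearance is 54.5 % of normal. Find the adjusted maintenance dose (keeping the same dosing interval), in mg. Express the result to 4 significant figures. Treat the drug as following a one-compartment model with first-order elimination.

To keep the same average steady-state level, dosing rate must scale with clearance.
CL ratio = 54.5 / 100 = 0.5450
New dose (same interval) = 2320 × 0.5450 = 1264 mg

1264 mg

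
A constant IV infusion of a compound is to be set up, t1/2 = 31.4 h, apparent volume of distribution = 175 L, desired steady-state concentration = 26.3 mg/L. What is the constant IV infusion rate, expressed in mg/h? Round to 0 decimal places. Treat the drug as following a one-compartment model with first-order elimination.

102 mg/h

k = ln2 / t½ = 0.693147 / 31.4 = 0.02207 h⁻¹
CL = k × Vd = 0.02207 × 175 = 3.862 L/h
At steady state, infusion rate R₀ = Css × CL = 26.3 × 3.862 = 101.6 mg/h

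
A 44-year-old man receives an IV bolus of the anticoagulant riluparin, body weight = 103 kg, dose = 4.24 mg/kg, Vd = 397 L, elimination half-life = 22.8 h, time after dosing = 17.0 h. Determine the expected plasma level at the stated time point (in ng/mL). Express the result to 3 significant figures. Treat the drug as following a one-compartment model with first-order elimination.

Total dose = 4.24 × 103 = 436.7 mg
C₀ = Dose / Vd = 436.7 / 397 = 1.100 mg/L
k = ln2 / t½ = 0.693147 / 22.8 = 0.03040 h⁻¹
C = C₀ · e^(−k·t) = 1.100 × e^(−0.03040 × 17.0)
  = 1.100 × 0.5964 = 0.6560 mg/L
Convert: 0.6560 mg/L × 1000 = 656.0 ng/mL

656 ng/mL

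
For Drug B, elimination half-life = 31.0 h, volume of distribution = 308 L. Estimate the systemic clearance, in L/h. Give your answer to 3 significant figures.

k = ln2 / t½ = 0.693147 / 31.0 = 0.02236 h⁻¹
CL = k × Vd = 0.02236 × 308 = 6.887 L/h

6.89 L/h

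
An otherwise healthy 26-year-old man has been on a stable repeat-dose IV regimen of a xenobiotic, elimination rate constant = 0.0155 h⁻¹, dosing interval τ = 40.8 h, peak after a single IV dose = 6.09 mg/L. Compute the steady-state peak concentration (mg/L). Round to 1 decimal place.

e^(−kτ) = e^(−0.01550 × 40.8) = 0.5313
Accumulation ratio R = 1 / (1 − e^(−kτ)) = 1 / (1 − 0.5313) = 2.134
Steady-state peak = C₀ × R = 6.09 × 2.134 = 13.00 mg/L

13.0 mg/L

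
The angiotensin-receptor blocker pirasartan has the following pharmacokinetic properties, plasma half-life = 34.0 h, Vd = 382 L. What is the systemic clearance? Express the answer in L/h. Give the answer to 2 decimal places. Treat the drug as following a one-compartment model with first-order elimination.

k = ln2 / t½ = 0.693147 / 34.0 = 0.02039 h⁻¹
CL = k × Vd = 0.02039 × 382 = 7.789 L/h

7.79 L/h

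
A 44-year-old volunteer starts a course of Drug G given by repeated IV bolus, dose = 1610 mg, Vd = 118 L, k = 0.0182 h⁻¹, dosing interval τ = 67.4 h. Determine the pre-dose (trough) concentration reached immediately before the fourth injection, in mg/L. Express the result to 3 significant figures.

C₀ per dose = Dose / Vd = 1610 / 118 = 13.64 mg/L
Fraction remaining after one interval: r = e^(−kτ) = e^(−0.01820 × 67.4) = 0.2933
Before dose 4, 3 doses have been given (aged 1τ, 2τ, 3τ).
C_trough = C₀ × (r + r² + … + r^3) = C₀ × r(1−r^3)/(1−r)
        = 13.64 × 0.2933 × (1 − 0.02523) / (1 − 0.2933) = 5.518 mg/L

5.52 mg/L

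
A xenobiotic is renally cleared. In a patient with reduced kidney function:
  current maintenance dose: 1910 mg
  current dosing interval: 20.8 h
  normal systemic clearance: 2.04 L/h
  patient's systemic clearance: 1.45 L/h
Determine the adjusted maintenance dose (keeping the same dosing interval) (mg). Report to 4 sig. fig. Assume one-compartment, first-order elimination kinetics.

1358 mg

To keep the same average steady-state level, dosing rate must scale with clearance.
CL ratio = 1.45 / 2.04 = 0.7108
New dose (same interval) = 1910 × 0.7108 = 1358 mg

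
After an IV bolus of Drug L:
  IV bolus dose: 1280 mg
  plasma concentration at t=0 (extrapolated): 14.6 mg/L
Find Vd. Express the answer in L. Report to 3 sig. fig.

87.7 L

Vd = Dose / C₀ = 1280 / 14.6 = 87.67 L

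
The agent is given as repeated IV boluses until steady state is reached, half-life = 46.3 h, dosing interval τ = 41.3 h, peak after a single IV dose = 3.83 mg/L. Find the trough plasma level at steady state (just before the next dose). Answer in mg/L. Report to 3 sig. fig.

k = ln2 / t½ = 0.693147 / 46.3 = 0.01497 h⁻¹
e^(−kτ) = e^(−0.01497 × 41.3) = 0.5389
Accumulation ratio R = 1 / (1 − e^(−kτ)) = 1 / (1 − 0.5389) = 2.169
Steady-state trough = C₀ × R × e^(−kτ) = 3.83 × 2.169 × 0.5389 = 4.477 mg/L

4.48 mg/L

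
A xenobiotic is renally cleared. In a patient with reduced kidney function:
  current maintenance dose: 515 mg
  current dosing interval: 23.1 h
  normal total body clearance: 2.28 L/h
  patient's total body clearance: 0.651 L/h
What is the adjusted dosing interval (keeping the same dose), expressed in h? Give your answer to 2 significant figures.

81 h

To keep the same average steady-state level, dosing rate must scale with clearance.
CL ratio = 0.651 / 2.28 = 0.2855
New interval (same dose) = 23.1 / 0.2855 = 80.91 h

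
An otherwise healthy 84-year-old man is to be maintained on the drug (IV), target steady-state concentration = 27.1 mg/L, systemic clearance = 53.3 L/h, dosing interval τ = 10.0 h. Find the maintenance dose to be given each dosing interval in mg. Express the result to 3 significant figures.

14400 mg

At steady state, Dose/τ = Css × CL.
Dose = Css × CL × τ = 27.1 × 53.30 × 10.0 = 14440 mg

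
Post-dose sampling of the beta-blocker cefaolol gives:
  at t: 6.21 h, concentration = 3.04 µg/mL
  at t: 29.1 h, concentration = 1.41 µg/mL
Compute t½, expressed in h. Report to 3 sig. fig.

20.7 h

k = ln(C₁/C₂) / (t₂ − t₁) = ln(3.04/1.41) / (29.1 − 6.21)
  = 0.7683 / 22.89 = 0.03356 h⁻¹
t½ = ln2 / k = 0.693147 / 0.03356 = 20.65 h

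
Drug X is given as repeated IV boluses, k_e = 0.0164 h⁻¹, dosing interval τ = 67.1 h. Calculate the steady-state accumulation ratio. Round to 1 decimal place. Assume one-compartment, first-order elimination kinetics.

e^(−kτ) = e^(−0.01640 × 67.1) = 0.3327
Accumulation ratio R = 1 / (1 − e^(−kτ)) = 1 / (1 − 0.3327) = 1.499

1.5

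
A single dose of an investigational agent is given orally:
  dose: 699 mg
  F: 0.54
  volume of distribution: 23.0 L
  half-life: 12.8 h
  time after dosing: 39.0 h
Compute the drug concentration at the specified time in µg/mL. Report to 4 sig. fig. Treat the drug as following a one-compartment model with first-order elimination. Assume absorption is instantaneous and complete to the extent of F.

1.986 µg/mL

Amount reaching circulation = F × Dose = 0.54 × 699.0 = 377.5 mg
C₀ = F·Dose / Vd = 377.5 / 23.0 = 16.41 mg/L
k = ln2 / t½ = 0.693147 / 12.8 = 0.05415 h⁻¹
C = C₀ · e^(−k·t) = 16.41 × e^(−0.05415 × 39.0)
  = 16.41 × 0.1210 = 1.986 mg/L
(1.986 mg/L = 1.986 µg/mL)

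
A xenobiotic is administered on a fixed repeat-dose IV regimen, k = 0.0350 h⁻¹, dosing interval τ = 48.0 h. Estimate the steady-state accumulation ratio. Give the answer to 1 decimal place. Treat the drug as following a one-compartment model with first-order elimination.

1.2

e^(−kτ) = e^(−0.03500 × 48.0) = 0.1864
Accumulation ratio R = 1 / (1 − e^(−kτ)) = 1 / (1 − 0.1864) = 1.229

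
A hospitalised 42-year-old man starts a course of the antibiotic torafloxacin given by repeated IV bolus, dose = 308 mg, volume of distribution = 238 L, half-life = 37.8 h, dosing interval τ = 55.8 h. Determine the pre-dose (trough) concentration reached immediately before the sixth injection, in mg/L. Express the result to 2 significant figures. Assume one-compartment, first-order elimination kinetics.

0.72 mg/L

C₀ per dose = Dose / Vd = 308 / 238 = 1.294 mg/L
k = ln2 / t½ = 0.693147 / 37.8 = 0.01834 h⁻¹
Fraction remaining after one interval: r = e^(−kτ) = e^(−0.01834 × 55.8) = 0.3594
Before dose 6, 5 doses have been given (aged 1τ, 2τ, 3τ, 4τ, 5τ).
C_trough = C₀ × (r + r² + … + r^5) = C₀ × r(1−r^5)/(1−r)
        = 1.294 × 0.3594 × (1 − 0.005996) / (1 − 0.3594) = 0.7216 mg/L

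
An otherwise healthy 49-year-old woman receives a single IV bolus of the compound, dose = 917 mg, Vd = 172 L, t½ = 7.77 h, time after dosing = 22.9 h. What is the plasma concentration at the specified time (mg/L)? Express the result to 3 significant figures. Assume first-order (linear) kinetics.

0.691 mg/L

C₀ = Dose / Vd = 917.0 / 172 = 5.331 mg/L
k = ln2 / t½ = 0.693147 / 7.77 = 0.08921 h⁻¹
C = C₀ · e^(−k·t) = 5.331 × e^(−0.08921 × 22.9)
  = 5.331 × 0.1297 = 0.6914 mg/L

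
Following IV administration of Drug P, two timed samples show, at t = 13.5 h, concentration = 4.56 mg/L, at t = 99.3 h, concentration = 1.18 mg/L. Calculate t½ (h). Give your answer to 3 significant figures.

44.0 h

k = ln(C₁/C₂) / (t₂ − t₁) = ln(4.56/1.18) / (99.3 − 13.5)
  = 1.352 / 85.80 = 0.01576 h⁻¹
t½ = ln2 / k = 0.693147 / 0.01576 = 43.98 h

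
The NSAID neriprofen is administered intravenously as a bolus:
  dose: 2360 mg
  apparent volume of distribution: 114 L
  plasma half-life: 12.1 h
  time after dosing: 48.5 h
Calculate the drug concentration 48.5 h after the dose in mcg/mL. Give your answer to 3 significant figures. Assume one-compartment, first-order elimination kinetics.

C₀ = Dose / Vd = 2360 / 114 = 20.70 mg/L
k = ln2 / t½ = 0.693147 / 12.1 = 0.05728 h⁻¹
C = C₀ · e^(−k·t) = 20.70 × e^(−0.05728 × 48.5)
  = 20.70 × 0.06216 = 1.287 mg/L
(1.287 mg/L = 1.287 mcg/mL)

1.29 mcg/mL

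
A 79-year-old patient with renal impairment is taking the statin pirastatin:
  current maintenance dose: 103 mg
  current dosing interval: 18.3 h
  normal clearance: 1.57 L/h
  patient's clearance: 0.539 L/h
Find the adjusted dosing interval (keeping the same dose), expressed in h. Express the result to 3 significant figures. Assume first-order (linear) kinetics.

53.3 h

To keep the same average steady-state level, dosing rate must scale with clearance.
CL ratio = 0.539 / 1.57 = 0.3433
New interval (same dose) = 18.3 / 0.3433 = 53.31 h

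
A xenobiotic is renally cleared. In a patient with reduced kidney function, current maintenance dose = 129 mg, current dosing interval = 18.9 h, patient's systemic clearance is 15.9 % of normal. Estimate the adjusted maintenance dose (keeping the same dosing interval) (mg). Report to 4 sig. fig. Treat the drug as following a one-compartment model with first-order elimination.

20.51 mg

To keep the same average steady-state level, dosing rate must scale with clearance.
CL ratio = 15.9 / 100 = 0.1590
New dose (same interval) = 129 × 0.1590 = 20.51 mg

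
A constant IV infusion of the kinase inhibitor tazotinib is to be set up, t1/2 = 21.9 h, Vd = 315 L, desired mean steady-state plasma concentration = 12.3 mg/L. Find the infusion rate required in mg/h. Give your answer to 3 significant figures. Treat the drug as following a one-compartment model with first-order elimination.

k = ln2 / t½ = 0.693147 / 21.9 = 0.03165 h⁻¹
CL = k × Vd = 0.03165 × 315 = 9.970 L/h
At steady state, infusion rate R₀ = Css × CL = 12.3 × 9.970 = 122.6 mg/h

123 mg/h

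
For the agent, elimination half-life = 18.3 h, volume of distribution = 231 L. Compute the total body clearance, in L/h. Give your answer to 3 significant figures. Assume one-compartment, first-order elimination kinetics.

k = ln2 / t½ = 0.693147 / 18.3 = 0.03788 h⁻¹
CL = k × Vd = 0.03788 × 231 = 8.750 L/h

8.75 L/h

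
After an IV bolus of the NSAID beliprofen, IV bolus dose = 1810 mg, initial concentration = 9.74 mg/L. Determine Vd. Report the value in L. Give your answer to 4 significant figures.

185.8 L

Vd = Dose / C₀ = 1810 / 9.74 = 185.8 L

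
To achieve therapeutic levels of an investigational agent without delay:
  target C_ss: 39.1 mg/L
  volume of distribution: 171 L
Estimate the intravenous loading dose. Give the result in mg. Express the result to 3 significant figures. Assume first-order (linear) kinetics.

6690 mg

LD = Css × Vd = 39.1 × 171 = 6686 mg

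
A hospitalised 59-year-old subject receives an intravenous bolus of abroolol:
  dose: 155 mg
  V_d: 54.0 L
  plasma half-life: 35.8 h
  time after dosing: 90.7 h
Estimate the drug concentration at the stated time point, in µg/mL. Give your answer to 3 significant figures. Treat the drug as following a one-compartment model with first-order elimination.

C₀ = Dose / Vd = 155.0 / 54.0 = 2.870 mg/L
k = ln2 / t½ = 0.693147 / 35.8 = 0.01936 h⁻¹
C = C₀ · e^(−k·t) = 2.870 × e^(−0.01936 × 90.7)
  = 2.870 × 0.1727 = 0.4956 mg/L
(0.4956 mg/L = 0.4956 µg/mL)

0.496 µg/mL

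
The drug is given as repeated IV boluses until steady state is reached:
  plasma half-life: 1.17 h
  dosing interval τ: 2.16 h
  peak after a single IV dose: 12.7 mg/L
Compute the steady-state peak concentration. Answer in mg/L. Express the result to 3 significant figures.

k = ln2 / t½ = 0.693147 / 1.17 = 0.5924 h⁻¹
e^(−kτ) = e^(−0.5924 × 2.16) = 0.2782
Accumulation ratio R = 1 / (1 − e^(−kτ)) = 1 / (1 − 0.2782) = 1.385
Steady-state peak = C₀ × R = 12.7 × 1.385 = 17.59 mg/L

17.6 mg/L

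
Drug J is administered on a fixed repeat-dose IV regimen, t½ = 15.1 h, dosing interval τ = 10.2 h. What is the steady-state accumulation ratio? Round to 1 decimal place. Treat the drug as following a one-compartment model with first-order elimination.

k = ln2 / t½ = 0.693147 / 15.1 = 0.04590 h⁻¹
e^(−kτ) = e^(−0.04590 × 10.2) = 0.6261
Accumulation ratio R = 1 / (1 − e^(−kτ)) = 1 / (1 − 0.6261) = 2.675

2.7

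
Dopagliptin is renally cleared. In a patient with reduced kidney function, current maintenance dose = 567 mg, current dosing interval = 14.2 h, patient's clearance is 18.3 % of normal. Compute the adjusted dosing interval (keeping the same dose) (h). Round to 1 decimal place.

To keep the same average steady-state level, dosing rate must scale with clearance.
CL ratio = 18.3 / 100 = 0.1830
New interval (same dose) = 14.2 / 0.1830 = 77.60 h

77.6 h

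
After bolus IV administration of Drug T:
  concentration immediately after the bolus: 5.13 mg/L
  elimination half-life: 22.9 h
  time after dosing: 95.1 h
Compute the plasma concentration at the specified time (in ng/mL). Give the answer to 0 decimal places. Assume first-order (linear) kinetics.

288 ng/mL

k = ln2 / t½ = 0.693147 / 22.9 = 0.03027 h⁻¹
C = C₀ · e^(−k·t) = 5.130 × e^(−0.03027 × 95.1)
  = 5.130 × 0.05621 = 0.2884 mg/L
Convert: 0.2884 mg/L × 1000 = 288.4 ng/mL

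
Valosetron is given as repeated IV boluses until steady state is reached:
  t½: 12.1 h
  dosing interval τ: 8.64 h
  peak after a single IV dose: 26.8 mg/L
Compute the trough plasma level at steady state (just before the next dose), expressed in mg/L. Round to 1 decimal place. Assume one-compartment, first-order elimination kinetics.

k = ln2 / t½ = 0.693147 / 12.1 = 0.05728 h⁻¹
e^(−kτ) = e^(−0.05728 × 8.64) = 0.6096
Accumulation ratio R = 1 / (1 − e^(−kτ)) = 1 / (1 − 0.6096) = 2.561
Steady-state trough = C₀ × R × e^(−kτ) = 26.8 × 2.561 × 0.6096 = 41.84 mg/L

41.8 mg/L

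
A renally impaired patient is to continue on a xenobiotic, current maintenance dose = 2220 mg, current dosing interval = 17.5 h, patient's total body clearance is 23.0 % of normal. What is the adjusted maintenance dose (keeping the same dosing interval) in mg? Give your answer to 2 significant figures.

To keep the same average steady-state level, dosing rate must scale with clearance.
CL ratio = 23.0 / 100 = 0.2300
New dose (same interval) = 2220 × 0.2300 = 510.6 mg

510 mg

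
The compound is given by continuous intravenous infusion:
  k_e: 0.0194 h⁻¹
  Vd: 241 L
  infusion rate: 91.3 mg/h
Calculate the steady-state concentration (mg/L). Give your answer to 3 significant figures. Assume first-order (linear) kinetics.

CL = k × Vd = 0.01940 × 241 = 4.675 L/h
At steady state Css = R₀ / CL = 91.3 / 4.675 = 19.53 mg/L

19.5 mg/L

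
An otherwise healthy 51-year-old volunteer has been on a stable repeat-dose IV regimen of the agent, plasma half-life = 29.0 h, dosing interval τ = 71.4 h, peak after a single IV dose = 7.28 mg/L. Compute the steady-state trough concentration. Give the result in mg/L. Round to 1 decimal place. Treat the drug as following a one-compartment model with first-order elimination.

1.6 mg/L

k = ln2 / t½ = 0.693147 / 29.0 = 0.02390 h⁻¹
e^(−kτ) = e^(−0.02390 × 71.4) = 0.1815
Accumulation ratio R = 1 / (1 − e^(−kτ)) = 1 / (1 − 0.1815) = 1.222
Steady-state trough = C₀ × R × e^(−kτ) = 7.28 × 1.222 × 0.1815 = 1.615 mg/L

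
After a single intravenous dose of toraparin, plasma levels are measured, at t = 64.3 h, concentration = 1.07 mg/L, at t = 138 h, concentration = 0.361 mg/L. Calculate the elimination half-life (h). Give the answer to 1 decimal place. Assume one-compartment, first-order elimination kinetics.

47.0 h

k = ln(C₁/C₂) / (t₂ − t₁) = ln(1.07/0.361) / (138 − 64.3)
  = 1.087 / 73.70 = 0.01475 h⁻¹
t½ = ln2 / k = 0.693147 / 0.01475 = 46.99 h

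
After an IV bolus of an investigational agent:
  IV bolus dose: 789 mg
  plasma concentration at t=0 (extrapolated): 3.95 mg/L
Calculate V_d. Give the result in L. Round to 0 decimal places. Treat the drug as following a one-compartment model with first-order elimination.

Vd = Dose / C₀ = 789.0 / 3.95 = 199.7 L

200 L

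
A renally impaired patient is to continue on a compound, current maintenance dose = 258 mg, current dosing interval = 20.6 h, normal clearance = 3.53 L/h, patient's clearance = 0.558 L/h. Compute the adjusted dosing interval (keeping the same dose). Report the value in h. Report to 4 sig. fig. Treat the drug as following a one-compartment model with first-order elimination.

130.3 h

To keep the same average steady-state level, dosing rate must scale with clearance.
CL ratio = 0.558 / 3.53 = 0.1581
New interval (same dose) = 20.6 / 0.1581 = 130.3 h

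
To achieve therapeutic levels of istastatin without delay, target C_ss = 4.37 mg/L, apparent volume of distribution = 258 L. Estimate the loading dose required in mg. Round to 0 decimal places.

1127 mg

LD = Css × Vd = 4.37 × 258 = 1127 mg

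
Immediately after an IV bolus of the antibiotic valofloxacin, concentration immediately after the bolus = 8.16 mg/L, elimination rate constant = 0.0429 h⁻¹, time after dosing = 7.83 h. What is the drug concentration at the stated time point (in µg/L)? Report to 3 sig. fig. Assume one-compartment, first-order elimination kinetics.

C = C₀ · e^(−k·t) = 8.160 × e^(−0.04290 × 7.83)
  = 8.160 × 0.7147 = 5.832 mg/L
Convert: 5.832 mg/L × 1000 = 5832 µg/L

5830 µg/L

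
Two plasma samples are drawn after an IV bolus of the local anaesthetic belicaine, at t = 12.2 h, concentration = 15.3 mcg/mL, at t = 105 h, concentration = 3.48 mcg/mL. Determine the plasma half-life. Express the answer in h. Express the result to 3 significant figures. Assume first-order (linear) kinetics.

43.4 h

k = ln(C₁/C₂) / (t₂ − t₁) = ln(15.3/3.48) / (105 − 12.2)
  = 1.481 / 92.80 = 0.01596 h⁻¹
t½ = ln2 / k = 0.693147 / 0.01596 = 43.43 h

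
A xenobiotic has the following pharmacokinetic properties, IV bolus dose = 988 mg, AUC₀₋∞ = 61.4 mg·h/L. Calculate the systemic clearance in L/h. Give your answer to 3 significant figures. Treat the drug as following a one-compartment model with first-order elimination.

16.1 L/h

CL = Dose / AUC = 988 / 61.4 = 16.09 L/h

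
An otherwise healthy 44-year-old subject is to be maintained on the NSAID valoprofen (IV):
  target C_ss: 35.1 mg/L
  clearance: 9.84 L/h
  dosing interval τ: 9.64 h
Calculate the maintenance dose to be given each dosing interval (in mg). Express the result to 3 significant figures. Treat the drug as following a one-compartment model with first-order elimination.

3330 mg

At steady state, Dose/τ = Css × CL.
Dose = Css × CL × τ = 35.1 × 9.840 × 9.64 = 3330 mg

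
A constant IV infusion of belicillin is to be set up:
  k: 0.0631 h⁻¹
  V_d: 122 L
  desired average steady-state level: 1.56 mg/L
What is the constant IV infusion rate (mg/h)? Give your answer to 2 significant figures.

CL = k × Vd = 0.06310 × 122 = 7.698 L/h
At steady state, infusion rate R₀ = Css × CL = 1.56 × 7.698 = 12.01 mg/h

12 mg/h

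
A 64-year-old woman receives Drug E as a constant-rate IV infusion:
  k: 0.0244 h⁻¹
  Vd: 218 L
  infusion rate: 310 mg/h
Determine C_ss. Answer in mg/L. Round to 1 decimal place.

CL = k × Vd = 0.02440 × 218 = 5.319 L/h
At steady state Css = R₀ / CL = 310 / 5.319 = 58.28 mg/L

58.3 mg/L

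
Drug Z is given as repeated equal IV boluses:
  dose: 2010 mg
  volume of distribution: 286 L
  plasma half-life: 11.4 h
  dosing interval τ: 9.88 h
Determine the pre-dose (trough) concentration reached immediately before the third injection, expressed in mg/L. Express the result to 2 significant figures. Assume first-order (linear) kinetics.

C₀ per dose = Dose / Vd = 2010 / 286 = 7.028 mg/L
k = ln2 / t½ = 0.693147 / 11.4 = 0.06080 h⁻¹
Fraction remaining after one interval: r = e^(−kτ) = e^(−0.06080 × 9.88) = 0.5484
Before dose 3, 2 doses have been given (aged 1τ, 2τ).
C_trough = C₀ × (r + r²) = 7.028 × (0.5484 + 0.3007) = 5.967 mg/L

6.0 mg/L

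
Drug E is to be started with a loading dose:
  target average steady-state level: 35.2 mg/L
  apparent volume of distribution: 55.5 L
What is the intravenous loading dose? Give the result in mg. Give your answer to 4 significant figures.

1954 mg

LD = Css × Vd = 35.2 × 55.5 = 1954 mg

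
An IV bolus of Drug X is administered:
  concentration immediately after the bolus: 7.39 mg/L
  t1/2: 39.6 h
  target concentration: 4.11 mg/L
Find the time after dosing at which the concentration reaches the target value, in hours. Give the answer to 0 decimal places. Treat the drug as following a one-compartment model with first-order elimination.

34 h

k = ln2 / t½ = 0.693147 / 39.6 = 0.01750 h⁻¹
t = ln(C₀ / C) / k = ln(7.390 / 4.11) / 0.01750
  = ln(1.798) / 0.01750 = 0.5867 / 0.01750 = 33.53 h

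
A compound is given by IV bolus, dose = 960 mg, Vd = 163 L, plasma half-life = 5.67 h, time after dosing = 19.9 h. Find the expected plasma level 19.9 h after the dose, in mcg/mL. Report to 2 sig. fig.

C₀ = Dose / Vd = 960.0 / 163 = 5.890 mg/L
k = ln2 / t½ = 0.693147 / 5.67 = 0.1222 h⁻¹
C = C₀ · e^(−k·t) = 5.890 × e^(−0.1222 × 19.9)
  = 5.890 × 0.08788 = 0.5176 mg/L
(0.5176 mg/L = 0.5176 mcg/mL)

0.52 mcg/mL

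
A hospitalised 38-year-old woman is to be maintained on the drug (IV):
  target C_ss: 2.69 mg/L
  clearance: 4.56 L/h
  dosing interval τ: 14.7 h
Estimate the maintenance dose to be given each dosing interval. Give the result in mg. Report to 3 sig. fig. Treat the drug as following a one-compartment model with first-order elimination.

180 mg

At steady state, Dose/τ = Css × CL.
Dose = Css × CL × τ = 2.69 × 4.560 × 14.7 = 180.3 mg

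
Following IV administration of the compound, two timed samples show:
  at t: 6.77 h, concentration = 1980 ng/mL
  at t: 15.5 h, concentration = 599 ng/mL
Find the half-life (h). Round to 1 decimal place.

k = ln(C₁/C₂) / (t₂ − t₁) = ln(1980/599) / (15.5 − 6.77)
  = 1.196 / 8.730 = 0.1370 h⁻¹
t½ = ln2 / k = 0.693147 / 0.1370 = 5.059 h

5.1 h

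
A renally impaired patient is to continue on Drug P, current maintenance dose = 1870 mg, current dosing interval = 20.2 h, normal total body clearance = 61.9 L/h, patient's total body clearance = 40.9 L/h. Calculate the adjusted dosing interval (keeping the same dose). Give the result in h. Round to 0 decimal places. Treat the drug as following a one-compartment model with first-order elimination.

To keep the same average steady-state level, dosing rate must scale with clearance.
CL ratio = 40.9 / 61.9 = 0.6607
New interval (same dose) = 20.2 / 0.6607 = 30.57 h

31 h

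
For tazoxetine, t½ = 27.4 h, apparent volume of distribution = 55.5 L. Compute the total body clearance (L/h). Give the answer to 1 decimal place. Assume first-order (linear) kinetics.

1.4 L/h

k = ln2 / t½ = 0.693147 / 27.4 = 0.02530 h⁻¹
CL = k × Vd = 0.02530 × 55.5 = 1.404 L/h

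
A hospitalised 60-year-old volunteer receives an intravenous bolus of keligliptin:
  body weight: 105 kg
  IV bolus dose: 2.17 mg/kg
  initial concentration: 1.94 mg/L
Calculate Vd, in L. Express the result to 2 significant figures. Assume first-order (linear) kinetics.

120 L

Dose = 2.17 × 105 = 227.9 mg
Vd = Dose / C₀ = 227.9 / 1.94 = 117.5 L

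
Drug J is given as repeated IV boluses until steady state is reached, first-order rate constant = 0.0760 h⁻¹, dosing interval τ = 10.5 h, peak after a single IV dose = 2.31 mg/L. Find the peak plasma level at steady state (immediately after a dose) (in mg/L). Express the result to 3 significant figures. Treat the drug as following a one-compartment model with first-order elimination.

e^(−kτ) = e^(−0.07600 × 10.5) = 0.4502
Accumulation ratio R = 1 / (1 − e^(−kτ)) = 1 / (1 − 0.4502) = 1.819
Steady-state peak = C₀ × R = 2.31 × 1.819 = 4.202 mg/L

4.20 mg/L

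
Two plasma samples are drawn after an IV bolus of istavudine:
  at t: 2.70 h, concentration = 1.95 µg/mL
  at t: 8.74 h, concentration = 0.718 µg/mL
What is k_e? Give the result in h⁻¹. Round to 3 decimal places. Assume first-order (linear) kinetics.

0.165 h⁻¹

k = ln(C₁/C₂) / (t₂ − t₁) = ln(1.95/0.718) / (8.74 − 2.70)
  = 0.9991 / 6.040 = 0.1654 h⁻¹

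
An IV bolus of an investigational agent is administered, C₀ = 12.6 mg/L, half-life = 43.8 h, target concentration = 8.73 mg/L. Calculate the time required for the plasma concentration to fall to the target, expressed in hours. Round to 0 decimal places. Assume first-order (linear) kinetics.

k = ln2 / t½ = 0.693147 / 43.8 = 0.01583 h⁻¹
t = ln(C₀ / C) / k = ln(12.60 / 8.73) / 0.01583
  = ln(1.443) / 0.01583 = 0.3667 / 0.01583 = 23.16 h

23 h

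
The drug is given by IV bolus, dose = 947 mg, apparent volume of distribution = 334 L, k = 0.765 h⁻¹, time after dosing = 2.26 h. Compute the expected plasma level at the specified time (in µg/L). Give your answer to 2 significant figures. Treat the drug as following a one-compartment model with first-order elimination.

500 µg/L

C₀ = Dose / Vd = 947.0 / 334 = 2.835 mg/L
C = C₀ · e^(−k·t) = 2.835 × e^(−0.7650 × 2.26)
  = 2.835 × 0.1775 = 0.5032 mg/L
Convert: 0.5032 mg/L × 1000 = 503.2 µg/L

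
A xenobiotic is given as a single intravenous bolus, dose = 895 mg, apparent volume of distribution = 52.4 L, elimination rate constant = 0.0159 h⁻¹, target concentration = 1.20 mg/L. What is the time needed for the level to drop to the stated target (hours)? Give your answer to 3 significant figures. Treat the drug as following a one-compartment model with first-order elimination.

C₀ = Dose / Vd = 895.0 / 52.4 = 17.08 mg/L
t = ln(C₀ / C) / k = ln(17.08 / 1.20) / 0.01590
  = ln(14.23) / 0.01590 = 2.655 / 0.01590 = 167.0 h

167 h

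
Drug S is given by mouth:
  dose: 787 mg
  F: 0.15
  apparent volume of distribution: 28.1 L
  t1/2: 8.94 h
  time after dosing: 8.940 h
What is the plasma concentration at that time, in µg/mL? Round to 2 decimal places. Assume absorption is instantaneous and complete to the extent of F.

Amount reaching circulation = F × Dose = 0.15 × 787.0 = 118.1 mg
C₀ = F·Dose / Vd = 118.1 / 28.1 = 4.203 mg/L
k = ln2 / t½ = 0.693147 / 8.94 = 0.07753 h⁻¹
t / t½ = 8.940 / 8.94 = 1 half-lives
C = C₀ × (1/2)^1 = 4.203 × 0.5000 = 2.102 mg/L
(2.102 mg/L = 2.102 µg/mL)

2.10 µg/mL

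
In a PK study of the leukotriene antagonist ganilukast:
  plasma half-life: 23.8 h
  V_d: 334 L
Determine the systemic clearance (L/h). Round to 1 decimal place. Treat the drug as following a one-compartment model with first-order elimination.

k = ln2 / t½ = 0.693147 / 23.8 = 0.02912 h⁻¹
CL = k × Vd = 0.02912 × 334 = 9.726 L/h

9.7 L/h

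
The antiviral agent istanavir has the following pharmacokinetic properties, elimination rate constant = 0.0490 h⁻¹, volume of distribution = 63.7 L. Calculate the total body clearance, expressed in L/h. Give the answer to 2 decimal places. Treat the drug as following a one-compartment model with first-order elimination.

CL = k × Vd = 0.0490 × 63.7 = 3.121 L/h

3.12 L/h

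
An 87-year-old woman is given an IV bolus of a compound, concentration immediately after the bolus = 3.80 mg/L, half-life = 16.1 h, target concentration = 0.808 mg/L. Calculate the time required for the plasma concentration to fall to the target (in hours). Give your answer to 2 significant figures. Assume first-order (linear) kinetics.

36 h

k = ln2 / t½ = 0.693147 / 16.1 = 0.04305 h⁻¹
t = ln(C₀ / C) / k = ln(3.800 / 0.808) / 0.04305
  = ln(4.703) / 0.04305 = 1.548 / 0.04305 = 35.96 h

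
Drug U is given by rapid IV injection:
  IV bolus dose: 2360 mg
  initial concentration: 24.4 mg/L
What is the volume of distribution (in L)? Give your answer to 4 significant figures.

Vd = Dose / C₀ = 2360 / 24.4 = 96.72 L

96.72 L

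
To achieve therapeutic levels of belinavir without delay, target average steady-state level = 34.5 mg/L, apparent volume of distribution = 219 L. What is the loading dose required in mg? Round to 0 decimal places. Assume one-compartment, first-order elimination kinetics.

LD = Css × Vd = 34.5 × 219 = 7556 mg

7556 mg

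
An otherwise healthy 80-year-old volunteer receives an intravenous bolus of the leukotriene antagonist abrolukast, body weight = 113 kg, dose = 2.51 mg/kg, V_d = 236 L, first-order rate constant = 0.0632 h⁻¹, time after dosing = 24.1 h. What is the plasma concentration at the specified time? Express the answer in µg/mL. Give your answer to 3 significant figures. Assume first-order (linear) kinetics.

0.262 µg/mL

Total dose = 2.51 × 113 = 283.6 mg
C₀ = Dose / Vd = 283.6 / 236 = 1.202 mg/L
C = C₀ · e^(−k·t) = 1.202 × e^(−0.06320 × 24.1)
  = 1.202 × 0.2180 = 0.2620 mg/L
(0.2620 mg/L = 0.2620 µg/mL)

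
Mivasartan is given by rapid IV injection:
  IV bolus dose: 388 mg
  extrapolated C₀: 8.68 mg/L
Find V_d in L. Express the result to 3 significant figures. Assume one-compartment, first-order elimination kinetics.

Vd = Dose / C₀ = 388.0 / 8.68 = 44.70 L

44.7 L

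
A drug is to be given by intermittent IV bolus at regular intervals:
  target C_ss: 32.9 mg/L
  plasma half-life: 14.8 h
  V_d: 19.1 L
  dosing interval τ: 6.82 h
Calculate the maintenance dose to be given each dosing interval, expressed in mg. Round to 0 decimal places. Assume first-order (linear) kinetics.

201 mg

k = ln2 / t½ = 0.693147 / 14.8 = 0.04683 h⁻¹
CL = k × Vd = 0.04683 × 19.1 = 0.8945 L/h
At steady state, Dose/τ = Css × CL.
Dose = Css × CL × τ = 32.9 × 0.8945 × 6.82 = 200.7 mg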